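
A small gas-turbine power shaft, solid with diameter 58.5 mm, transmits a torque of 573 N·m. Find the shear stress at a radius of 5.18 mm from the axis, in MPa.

J = πd⁴/32 = π(0.0585)⁴/32 = 1.150×10^-6 m⁴.
Shear stress varies linearly with radius: τ = T·r/J = 573.0 × 0.00518 / 1.150×10^-6 = 2.581×10^6 Pa.

2.58 MPa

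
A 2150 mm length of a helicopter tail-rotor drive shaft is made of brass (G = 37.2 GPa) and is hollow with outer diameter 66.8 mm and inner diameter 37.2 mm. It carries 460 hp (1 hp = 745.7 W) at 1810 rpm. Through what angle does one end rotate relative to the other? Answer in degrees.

ω = 2π·1810/60 = 189.5 rad/s, so T = P/ω = 460×745.7 / 189.5 = 1810 N·m.
J = π(d_o⁴ − d_i⁴)/32 = π(0.0668⁴ − 0.0372⁴)/32 = 1.767×10^-6 m⁴.
θ = T·L/(G·J) = 1810 × 2.15 / (37.2×10⁹ × 1.767×10^-6) = 0.05920 rad.

3.39°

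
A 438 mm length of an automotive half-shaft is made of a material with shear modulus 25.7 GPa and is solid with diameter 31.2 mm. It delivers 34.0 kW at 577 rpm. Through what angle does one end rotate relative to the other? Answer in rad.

0.103 rad

ω = 2π·577/60 = 60.42 rad/s, so T = P/ω = 34.0×10³ / 60.42 = 562.7 N·m.
J = πd⁴/32 = π(0.0312)⁴/32 = 9.303×10^-8 m⁴.
θ = T·L/(G·J) = 562.7 × 0.438 / (25.7×10⁹ × 9.303×10^-8) = 0.1031 rad.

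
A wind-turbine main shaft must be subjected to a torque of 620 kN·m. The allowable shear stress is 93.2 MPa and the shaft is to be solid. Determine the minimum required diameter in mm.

324 mm

For a solid shaft τ_max = 16T/(πd³), so d = (16T/(π τ_allow))^(1/3) = (16·620000/(π·9.32×10^7))^(1/3) = 0.3236 m.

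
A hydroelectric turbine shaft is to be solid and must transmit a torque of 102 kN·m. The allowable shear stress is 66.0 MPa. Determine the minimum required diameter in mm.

199 mm

For a solid shaft τ_max = 16T/(πd³), so d = (16T/(π τ_allow))^(1/3) = (16·102000/(π·6.60×10^7))^(1/3) = 0.1989 m.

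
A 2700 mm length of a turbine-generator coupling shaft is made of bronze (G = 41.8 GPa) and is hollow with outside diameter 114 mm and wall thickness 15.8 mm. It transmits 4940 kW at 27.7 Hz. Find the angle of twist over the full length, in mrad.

152 mrad

ω = 2π·27.7 = 174.0 rad/s, so T = P/ω = 4940×10³ / 174.0 = 28380 N·m.
J = π(d_o⁴ − d_i⁴)/32 = π(0.114⁴ − 0.0824⁴)/32 = 1.206×10^-5 m⁴.
θ = T·L/(G·J) = 28380 × 2.70 / (41.8×10⁹ × 1.206×10^-5) = 0.1521 rad.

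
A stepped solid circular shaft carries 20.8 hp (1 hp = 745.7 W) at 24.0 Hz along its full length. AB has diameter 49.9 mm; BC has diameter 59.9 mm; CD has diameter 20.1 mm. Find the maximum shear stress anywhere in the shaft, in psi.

9360 psi

ω = 2π·24.0 = 150.8 rad/s, so T = P/ω = 20.8×745.7 / 150.8 = 102.9 N·m.
Under the same torque, τ_max = 16T/(πd³) is largest where d is smallest — segment CD (d = 20.1 mm).
τ_max = 16·102.9/(π·(0.0201)³) = 6.451×10^7 Pa.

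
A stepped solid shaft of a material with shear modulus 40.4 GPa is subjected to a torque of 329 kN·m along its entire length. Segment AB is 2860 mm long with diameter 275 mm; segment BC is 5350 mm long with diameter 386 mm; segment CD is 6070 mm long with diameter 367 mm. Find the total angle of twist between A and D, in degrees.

J_AB = π(0.275)⁴/32 = 5.61×10^-4 m⁴; J_BC = π(0.386)⁴/32 = 2.18×10^-3 m⁴; J_CD = π(0.367)⁴/32 = 1.78×10^-3 m⁴.
θ = (T/G)·Σ L_i/J_i = (329000/40.4×10⁹)·(2.86/5.61×10^-4 + 5.35/2.18×10^-3 + 6.07/1.78×10^-3) = 0.08923 rad.

5.11°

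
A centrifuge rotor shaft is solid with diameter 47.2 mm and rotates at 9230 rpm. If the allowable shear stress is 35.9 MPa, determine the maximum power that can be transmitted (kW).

J = πd⁴/32 = π(0.0472)⁴/32 = 4.873×10^-7 m⁴.
T_max = τ_allow·J/r = 3.59×10^7 × 4.873×10^-7 / 0.0236 = 741.2 N·m.
ω = 2π·9230/60 = 966.6 rad/s, so P_max = T_max·ω = 7.164×10^5 W.

716 kW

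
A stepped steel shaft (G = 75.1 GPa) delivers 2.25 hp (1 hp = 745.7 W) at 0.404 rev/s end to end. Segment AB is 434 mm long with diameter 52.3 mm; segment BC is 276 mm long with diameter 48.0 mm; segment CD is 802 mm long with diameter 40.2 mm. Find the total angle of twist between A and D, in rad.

0.0374 rad

ω = 2π·0.404 = 2.538 rad/s, so T = P/ω = 2.25×745.7 / 2.538 = 661.0 N·m.
J_AB = π(0.0523)⁴/32 = 7.35×10^-7 m⁴; J_BC = π(0.0480)⁴/32 = 5.21×10^-7 m⁴; J_CD = π(0.0402)⁴/32 = 2.56×10^-7 m⁴.
θ = (T/G)·Σ L_i/J_i = (661.0/75.1×10⁹)·(0.434/7.35×10^-7 + 0.276/5.21×10^-7 + 0.802/2.56×10^-7) = 0.03739 rad.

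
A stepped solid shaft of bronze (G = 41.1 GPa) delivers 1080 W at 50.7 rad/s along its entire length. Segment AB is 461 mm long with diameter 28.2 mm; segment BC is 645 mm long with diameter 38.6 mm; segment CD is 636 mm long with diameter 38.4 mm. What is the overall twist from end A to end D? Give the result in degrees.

ω = 50.7 rad/s, so T = P/ω = 1080 / 50.70 = 21.30 N·m.
J_AB = π(0.0282)⁴/32 = 6.21×10^-8 m⁴; J_BC = π(0.0386)⁴/32 = 2.18×10^-7 m⁴; J_CD = π(0.0384)⁴/32 = 2.13×10^-7 m⁴.
θ = (T/G)·Σ L_i/J_i = (21.30/41.1×10⁹)·(0.461/6.21×10^-8 + 0.645/2.18×10^-7 + 0.636/2.13×10^-7) = 6.926×10^-3 rad.

0.397°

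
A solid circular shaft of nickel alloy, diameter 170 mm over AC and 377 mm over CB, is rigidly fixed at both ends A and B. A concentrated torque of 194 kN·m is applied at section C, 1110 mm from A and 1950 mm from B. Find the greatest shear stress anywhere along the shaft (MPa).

Compatibility: T_A·a/J_AC = T_B·b/J_CB with T_A + T_B = T₀.
J_AC = 8.20×10^-5 m⁴, J_CB = 1.98×10^-3 m⁴, so T_A = T₀·(J_AC/a)/((J_AC/a)+(J_CB/b)) = 13140 N·m, T_B = 180900 N·m.
τ in each portion: τ_AC = 1.36×10^7 Pa, τ_CB = 1.72×10^7 Pa; maximum is in CB.
τ_max = T_CB·r/J = 180900·0.189/1.98×10^-3 = 1.719×10^7 Pa.

17.2 MPa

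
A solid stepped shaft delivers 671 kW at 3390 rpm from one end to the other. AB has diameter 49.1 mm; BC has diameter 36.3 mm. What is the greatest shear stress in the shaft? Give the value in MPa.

ω = 2π·3390/60 = 355.0 rad/s, so T = P/ω = 671×10³ / 355.0 = 1890 N·m.
Under the same torque, τ_max = 16T/(πd³) is largest where d is smallest — segment BC (d = 36.3 mm).
τ_max = 16·1890/(π·(0.0363)³) = 2.013×10^8 Pa.

201 MPa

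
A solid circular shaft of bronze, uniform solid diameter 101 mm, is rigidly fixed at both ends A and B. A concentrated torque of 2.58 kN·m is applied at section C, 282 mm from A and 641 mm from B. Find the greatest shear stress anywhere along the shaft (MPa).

With uniform GJ and both ends fixed, compatibility θ_AC = θ_CB gives T_A·a = T_B·b, together with T_A + T_B = T₀.
T_A = T₀·b/(a+b) = 2580·641/923.0 = 1792 N·m; T_B = 788.3 N·m.
τ in each portion: τ_AC = 8.86×10^6 Pa, τ_CB = 3.90×10^6 Pa; maximum is in AC.
τ_max = T_AC·r/J = 1792·0.0505/1.02×10^-5 = 8.857×10^6 Pa.

8.86 MPa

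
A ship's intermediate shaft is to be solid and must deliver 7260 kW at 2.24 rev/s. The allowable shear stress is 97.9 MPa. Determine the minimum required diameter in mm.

299 mm

ω = 2π·2.24 = 14.07 rad/s, so T = P/ω = 7260×10³ / 14.07 = 515800 N·m.
For a solid shaft τ_max = 16T/(πd³), so d = (16T/(π τ_allow))^(1/3) = (16·515800/(π·9.79×10^7))^(1/3) = 0.2994 m.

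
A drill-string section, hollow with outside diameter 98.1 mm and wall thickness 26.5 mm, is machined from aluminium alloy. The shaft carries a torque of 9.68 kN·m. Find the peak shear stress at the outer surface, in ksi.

J = π(d_o⁴ − d_i⁴)/32 = π(0.0981⁴ − 0.0451⁴)/32 = 8.686×10^-6 m⁴.
τ_max = T·r/J = 9680 × 0.0490 / 8.686×10^-6 = 5.466×10^7 Pa.

7.93 ksi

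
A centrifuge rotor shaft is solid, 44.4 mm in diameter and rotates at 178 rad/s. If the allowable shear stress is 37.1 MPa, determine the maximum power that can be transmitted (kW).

J = πd⁴/32 = π(0.0444)⁴/32 = 3.815×10^-7 m⁴.
T_max = τ_allow·J/r = 3.71×10^7 × 3.815×10^-7 / 0.0222 = 637.6 N·m.
ω = 178 rad/s, so P_max = T_max·ω = 1.135×10^5 W.

113 kW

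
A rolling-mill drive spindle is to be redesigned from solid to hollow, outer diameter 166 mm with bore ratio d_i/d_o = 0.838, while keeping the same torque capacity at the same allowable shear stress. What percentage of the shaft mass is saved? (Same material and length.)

Equal τ_max and T ⇒ the solid shaft needs d_s³ = d_o³(1−k⁴), so d_s = 166·(1−0.838⁴)^(1/3) = 132.4 mm.
Area ratio A_h/A_s = d_o²(1−k²)/d_s² = (1−k²)/(1−k⁴)^(2/3) = 0.4684.
Mass saving = 1 − 0.4684 = 53.2 %.

53.2 %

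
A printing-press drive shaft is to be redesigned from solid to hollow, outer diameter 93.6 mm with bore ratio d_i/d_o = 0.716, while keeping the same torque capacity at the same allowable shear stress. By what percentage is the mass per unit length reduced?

Equal τ_max and T ⇒ the solid shaft needs d_s³ = d_o³(1−k⁴), so d_s = 93.6·(1−0.716⁴)^(1/3) = 84.55 mm.
Area ratio A_h/A_s = d_o²(1−k²)/d_s² = (1−k²)/(1−k⁴)^(2/3) = 0.5972.
Mass saving = 1 − 0.5972 = 40.3 %.

40.3 %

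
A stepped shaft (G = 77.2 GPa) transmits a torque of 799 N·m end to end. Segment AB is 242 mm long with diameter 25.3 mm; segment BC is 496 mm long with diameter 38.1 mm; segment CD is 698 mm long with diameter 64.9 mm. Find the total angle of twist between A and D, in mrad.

J_AB = π(0.0253)⁴/32 = 4.02×10^-8 m⁴; J_BC = π(0.0381)⁴/32 = 2.07×10^-7 m⁴; J_CD = π(0.0649)⁴/32 = 1.74×10^-6 m⁴.
θ = (T/G)·Σ L_i/J_i = (799.0/77.2×10⁹)·(0.242/4.02×10^-8 + 0.496/2.07×10^-7 + 0.698/1.74×10^-6) = 0.09123 rad.

91.2 mrad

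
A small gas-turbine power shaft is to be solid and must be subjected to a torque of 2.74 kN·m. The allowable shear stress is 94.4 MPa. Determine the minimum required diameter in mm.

52.9 mm

For a solid shaft τ_max = 16T/(πd³), so d = (16T/(π τ_allow))^(1/3) = (16·2740/(π·9.44×10^7))^(1/3) = 0.05287 m.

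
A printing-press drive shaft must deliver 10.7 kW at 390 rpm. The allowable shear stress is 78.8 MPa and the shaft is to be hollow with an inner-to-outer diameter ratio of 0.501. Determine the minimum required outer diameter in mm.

ω = 2π·390/60 = 40.84 rad/s, so T = P/ω = 10.7×10³ / 40.84 = 262.0 N·m.
For a hollow shaft with d_i/d_o = 0.501: τ_max = 16T/(π d_o³ (1−k⁴)), so d_o = [16T/(π τ_allow (1−k⁴))]^(1/3) = [16·262.0/(π·7.88×10^7·0.9370)]^(1/3) = 0.02624 m.

26.2 mm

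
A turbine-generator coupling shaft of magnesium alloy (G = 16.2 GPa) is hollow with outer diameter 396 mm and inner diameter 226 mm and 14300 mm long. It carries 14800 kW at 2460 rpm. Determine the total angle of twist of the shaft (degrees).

ω = 2π·2460/60 = 257.6 rad/s, so T = P/ω = 14800×10³ / 257.6 = 57450 N·m.
J = π(d_o⁴ − d_i⁴)/32 = π(0.396⁴ − 0.226⁴)/32 = 2.158×10^-3 m⁴.
θ = T·L/(G·J) = 57450 × 14.3 / (16.2×10⁹ × 2.158×10^-3) = 0.02350 rad.

1.35°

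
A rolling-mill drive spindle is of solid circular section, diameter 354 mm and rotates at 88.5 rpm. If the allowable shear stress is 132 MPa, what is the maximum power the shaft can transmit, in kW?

10700 kW

J = πd⁴/32 = π(0.354)⁴/32 = 1.542×10^-3 m⁴.
T_max = τ_allow·J/r = 1.32×10^8 × 1.542×10^-3 / 0.177 = 1.150e6 N·m.
ω = 2π·88.5/60 = 9.268 rad/s, so P_max = T_max·ω = 1.066×10^7 W.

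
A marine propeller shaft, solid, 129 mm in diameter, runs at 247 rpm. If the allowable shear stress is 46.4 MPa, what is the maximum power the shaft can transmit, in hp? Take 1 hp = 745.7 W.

J = πd⁴/32 = π(0.129)⁴/32 = 2.719×10^-5 m⁴.
T_max = τ_allow·J/r = 4.64×10^7 × 2.719×10^-5 / 0.0645 = 19560 N·m.
ω = 2π·247/60 = 25.87 rad/s, so P_max = T_max·ω = 5.059×10^5 W.

678 hp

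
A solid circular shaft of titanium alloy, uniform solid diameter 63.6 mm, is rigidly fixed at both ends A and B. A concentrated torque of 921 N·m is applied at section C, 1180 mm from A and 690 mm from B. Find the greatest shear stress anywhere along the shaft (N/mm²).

11.5 N/mm²

With uniform GJ and both ends fixed, compatibility θ_AC = θ_CB gives T_A·a = T_B·b, together with T_A + T_B = T₀.
T_A = T₀·b/(a+b) = 921.0·690/1870 = 339.8 N·m; T_B = 581.2 N·m.
τ in each portion: τ_AC = 6.73×10^6 Pa, τ_CB = 1.15×10^7 Pa; maximum is in CB.
τ_max = T_CB·r/J = 581.2·0.0318/1.61×10^-6 = 1.151×10^7 Pa.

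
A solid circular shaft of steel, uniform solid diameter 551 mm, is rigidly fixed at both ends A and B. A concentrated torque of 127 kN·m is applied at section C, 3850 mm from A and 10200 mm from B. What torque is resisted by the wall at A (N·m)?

With uniform GJ and both ends fixed, compatibility θ_AC = θ_CB gives T_A·a = T_B·b, together with T_A + T_B = T₀.
T_A = T₀·b/(a+b) = 127000·10200/14050 = 92200 N·m; T_B = 34800 N·m.

92200 N·m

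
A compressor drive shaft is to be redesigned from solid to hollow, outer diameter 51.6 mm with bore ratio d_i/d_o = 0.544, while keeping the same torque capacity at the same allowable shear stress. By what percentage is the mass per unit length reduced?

25.2 %

Equal τ_max and T ⇒ the solid shaft needs d_s³ = d_o³(1−k⁴), so d_s = 51.6·(1−0.544⁴)^(1/3) = 50.05 mm.
Area ratio A_h/A_s = d_o²(1−k²)/d_s² = (1−k²)/(1−k⁴)^(2/3) = 0.7484.
Mass saving = 1 − 0.7484 = 25.2 %.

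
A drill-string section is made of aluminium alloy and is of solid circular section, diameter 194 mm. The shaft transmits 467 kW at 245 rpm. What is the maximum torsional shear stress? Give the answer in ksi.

1.84 ksi

ω = 2π·245/60 = 25.66 rad/s, so T = P/ω = 467×10³ / 25.66 = 18200 N·m.
J = πd⁴/32 = π(0.194)⁴/32 = 1.391×10^-4 m⁴.
τ_max = T·r/J = 18200 × 0.0970 / 1.391×10^-4 = 1.270×10^7 Pa.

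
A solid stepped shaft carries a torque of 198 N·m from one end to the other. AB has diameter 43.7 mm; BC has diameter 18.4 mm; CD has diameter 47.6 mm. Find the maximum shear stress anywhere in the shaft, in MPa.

Under the same torque, τ_max = 16T/(πd³) is largest where d is smallest — segment BC (d = 18.4 mm).
τ_max = 16·198.0/(π·(0.0184)³) = 1.619×10^8 Pa.

162 MPa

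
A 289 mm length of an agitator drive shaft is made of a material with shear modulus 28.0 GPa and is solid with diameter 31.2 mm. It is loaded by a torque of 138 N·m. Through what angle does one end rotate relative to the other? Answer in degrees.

J = πd⁴/32 = π(0.0312)⁴/32 = 9.303×10^-8 m⁴.
θ = T·L/(G·J) = 138.0 × 0.289 / (28.0×10⁹ × 9.303×10^-8) = 0.01531 rad.

0.877°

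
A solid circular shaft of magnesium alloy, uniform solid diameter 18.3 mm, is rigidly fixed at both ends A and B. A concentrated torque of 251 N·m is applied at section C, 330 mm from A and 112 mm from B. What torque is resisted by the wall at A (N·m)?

63.6 N·m

With uniform GJ and both ends fixed, compatibility θ_AC = θ_CB gives T_A·a = T_B·b, together with T_A + T_B = T₀.
T_A = T₀·b/(a+b) = 251.0·112/442.0 = 63.60 N·m; T_B = 187.4 N·m.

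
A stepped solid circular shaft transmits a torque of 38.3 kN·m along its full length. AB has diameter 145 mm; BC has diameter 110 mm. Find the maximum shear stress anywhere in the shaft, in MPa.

Under the same torque, τ_max = 16T/(πd³) is largest where d is smallest — segment BC (d = 110 mm).
τ_max = 16·38300/(π·(0.110)³) = 1.466×10^8 Pa.

147 MPa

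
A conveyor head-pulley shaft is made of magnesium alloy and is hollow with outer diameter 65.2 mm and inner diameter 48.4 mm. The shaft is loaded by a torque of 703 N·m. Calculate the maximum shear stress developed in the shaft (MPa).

J = π(d_o⁴ − d_i⁴)/32 = π(0.0652⁴ − 0.0484⁴)/32 = 1.235×10^-6 m⁴.
τ_max = T·r/J = 703.0 × 0.0326 / 1.235×10^-6 = 1.855×10^7 Pa.

18.6 MPa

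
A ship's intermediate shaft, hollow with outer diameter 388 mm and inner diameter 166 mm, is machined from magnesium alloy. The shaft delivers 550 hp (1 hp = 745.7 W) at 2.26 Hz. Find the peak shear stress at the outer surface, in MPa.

ω = 2π·2.26 = 14.20 rad/s, so T = P/ω = 550×745.7 / 14.20 = 28880 N·m.
J = π(d_o⁴ − d_i⁴)/32 = π(0.388⁴ − 0.166⁴)/32 = 2.150×10^-3 m⁴.
τ_max = T·r/J = 28880 × 0.194 / 2.150×10^-3 = 2.606×10^6 Pa.

2.61 MPa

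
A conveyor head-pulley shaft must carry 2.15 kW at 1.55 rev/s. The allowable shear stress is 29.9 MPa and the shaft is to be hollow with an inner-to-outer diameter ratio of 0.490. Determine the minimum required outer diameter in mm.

ω = 2π·1.55 = 9.739 rad/s, so T = P/ω = 2.15×10³ / 9.739 = 220.8 N·m.
For a hollow shaft with d_i/d_o = 0.490: τ_max = 16T/(π d_o³ (1−k⁴)), so d_o = [16T/(π τ_allow (1−k⁴))]^(1/3) = [16·220.8/(π·2.99×10^7·0.9424)]^(1/3) = 0.03417 m.

34.2 mm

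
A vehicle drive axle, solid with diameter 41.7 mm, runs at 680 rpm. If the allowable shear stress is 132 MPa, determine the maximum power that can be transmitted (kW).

J = πd⁴/32 = π(0.0417)⁴/32 = 2.969×10^-7 m⁴.
T_max = τ_allow·J/r = 1.32×10^8 × 2.969×10^-7 / 0.0209 = 1879 N·m.
ω = 2π·680/60 = 71.21 rad/s, so P_max = T_max·ω = 1.338×10^5 W.

134 kW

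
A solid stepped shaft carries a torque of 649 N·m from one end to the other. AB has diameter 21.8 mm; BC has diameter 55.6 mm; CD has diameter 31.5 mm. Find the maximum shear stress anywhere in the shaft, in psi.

Under the same torque, τ_max = 16T/(πd³) is largest where d is smallest — segment AB (d = 21.8 mm).
τ_max = 16·649.0/(π·(0.0218)³) = 3.190×10^8 Pa.

46300 psi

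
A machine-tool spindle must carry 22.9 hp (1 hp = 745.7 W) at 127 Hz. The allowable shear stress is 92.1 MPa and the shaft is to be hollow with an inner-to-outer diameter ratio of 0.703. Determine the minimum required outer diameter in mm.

ω = 2π·127 = 798.0 rad/s, so T = P/ω = 22.9×745.7 / 798.0 = 21.40 N·m.
For a hollow shaft with d_i/d_o = 0.703: τ_max = 16T/(π d_o³ (1−k⁴)), so d_o = [16T/(π τ_allow (1−k⁴))]^(1/3) = [16·21.40/(π·9.21×10^7·0.7558)]^(1/3) = 0.01161 m.

11.6 mm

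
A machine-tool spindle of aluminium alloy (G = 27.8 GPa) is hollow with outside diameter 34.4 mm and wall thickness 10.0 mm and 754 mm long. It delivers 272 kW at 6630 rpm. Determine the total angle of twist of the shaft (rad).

0.0797 rad

ω = 2π·6630/60 = 694.3 rad/s, so T = P/ω = 272×10³ / 694.3 = 391.8 N·m.
J = π(d_o⁴ − d_i⁴)/32 = π(0.0344⁴ − 0.0144⁴)/32 = 1.333×10^-7 m⁴.
θ = T·L/(G·J) = 391.8 × 0.754 / (27.8×10⁹ × 1.333×10^-7) = 0.07974 rad.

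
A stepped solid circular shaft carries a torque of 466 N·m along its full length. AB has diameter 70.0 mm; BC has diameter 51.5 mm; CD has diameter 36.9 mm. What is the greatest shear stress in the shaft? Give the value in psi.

6850 psi

Under the same torque, τ_max = 16T/(πd³) is largest where d is smallest — segment CD (d = 36.9 mm).
τ_max = 16·466.0/(π·(0.0369)³) = 4.724×10^7 Pa.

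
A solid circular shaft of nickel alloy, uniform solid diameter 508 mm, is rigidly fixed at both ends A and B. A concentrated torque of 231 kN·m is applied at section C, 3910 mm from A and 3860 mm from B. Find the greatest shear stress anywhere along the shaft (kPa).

4520 kPa

With uniform GJ and both ends fixed, compatibility θ_AC = θ_CB gives T_A·a = T_B·b, together with T_A + T_B = T₀.
T_A = T₀·b/(a+b) = 231000·3860/7770 = 114800 N·m; T_B = 116200 N·m.
τ in each portion: τ_AC = 4.46×10^6 Pa, τ_CB = 4.52×10^6 Pa; maximum is in CB.
τ_max = T_CB·r/J = 116200·0.254/6.54×10^-3 = 4.516×10^6 Pa.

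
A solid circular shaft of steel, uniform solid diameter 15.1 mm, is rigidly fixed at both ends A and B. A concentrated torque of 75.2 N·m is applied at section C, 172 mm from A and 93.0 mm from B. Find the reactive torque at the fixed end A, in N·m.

With uniform GJ and both ends fixed, compatibility θ_AC = θ_CB gives T_A·a = T_B·b, together with T_A + T_B = T₀.
T_A = T₀·b/(a+b) = 75.20·93.0/265.0 = 26.39 N·m; T_B = 48.81 N·m.

26.4 N·m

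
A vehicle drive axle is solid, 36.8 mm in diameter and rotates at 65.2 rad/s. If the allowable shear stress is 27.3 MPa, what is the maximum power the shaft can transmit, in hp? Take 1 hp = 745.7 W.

23.4 hp

J = πd⁴/32 = π(0.0368)⁴/32 = 1.800×10^-7 m⁴.
T_max = τ_allow·J/r = 2.73×10^7 × 1.800×10^-7 / 0.0184 = 267.1 N·m.
ω = 65.2 rad/s, so P_max = T_max·ω = 1.742×10^4 W.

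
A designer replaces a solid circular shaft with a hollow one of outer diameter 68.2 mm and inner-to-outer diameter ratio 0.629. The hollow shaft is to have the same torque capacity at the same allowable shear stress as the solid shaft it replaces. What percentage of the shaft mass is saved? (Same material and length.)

Equal τ_max and T ⇒ the solid shaft needs d_s³ = d_o³(1−k⁴), so d_s = 68.2·(1−0.629⁴)^(1/3) = 64.44 mm.
Area ratio A_h/A_s = d_o²(1−k²)/d_s² = (1−k²)/(1−k⁴)^(2/3) = 0.6770.
Mass saving = 1 − 0.6770 = 32.3 %.

32.3 %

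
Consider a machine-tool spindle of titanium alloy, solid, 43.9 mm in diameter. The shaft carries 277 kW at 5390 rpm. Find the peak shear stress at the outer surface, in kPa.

ω = 2π·5390/60 = 564.4 rad/s, so T = P/ω = 277×10³ / 564.4 = 490.8 N·m.
J = πd⁴/32 = π(0.0439)⁴/32 = 3.646×10^-7 m⁴.
τ_max = T·r/J = 490.8 × 0.0220 / 3.646×10^-7 = 2.954×10^7 Pa.

29500 kPa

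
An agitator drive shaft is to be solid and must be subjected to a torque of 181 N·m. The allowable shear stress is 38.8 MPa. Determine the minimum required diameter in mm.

28.7 mm

For a solid shaft τ_max = 16T/(πd³), so d = (16T/(π τ_allow))^(1/3) = (16·181.0/(π·3.88×10^7))^(1/3) = 0.02875 m.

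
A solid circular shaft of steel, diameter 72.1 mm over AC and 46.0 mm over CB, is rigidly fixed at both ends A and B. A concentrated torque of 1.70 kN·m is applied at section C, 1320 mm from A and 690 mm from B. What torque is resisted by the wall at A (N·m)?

Compatibility: T_A·a/J_AC = T_B·b/J_CB with T_A + T_B = T₀.
J_AC = 2.65×10^-6 m⁴, J_CB = 4.40×10^-7 m⁴, so T_A = T₀·(J_AC/a)/((J_AC/a)+(J_CB/b)) = 1291 N·m, T_B = 409.2 N·m.

1290 N·m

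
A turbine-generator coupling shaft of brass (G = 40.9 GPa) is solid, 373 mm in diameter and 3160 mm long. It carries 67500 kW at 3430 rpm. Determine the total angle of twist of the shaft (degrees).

ω = 2π·3430/60 = 359.2 rad/s, so T = P/ω = 67500×10³ / 359.2 = 187900 N·m.
J = πd⁴/32 = π(0.373)⁴/32 = 1.900×10^-3 m⁴.
θ = T·L/(G·J) = 187900 × 3.16 / (40.9×10⁹ × 1.900×10^-3) = 7.640×10^-3 rad.

0.438°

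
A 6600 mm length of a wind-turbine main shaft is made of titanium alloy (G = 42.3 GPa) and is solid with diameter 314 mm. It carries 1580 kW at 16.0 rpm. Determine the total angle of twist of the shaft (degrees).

ω = 2π·16.0/60 = 1.676 rad/s, so T = P/ω = 1580×10³ / 1.676 = 943000 N·m.
J = πd⁴/32 = π(0.314)⁴/32 = 9.544×10^-4 m⁴.
θ = T·L/(G·J) = 943000 × 6.60 / (42.3×10⁹ × 9.544×10^-4) = 0.1542 rad.

8.83°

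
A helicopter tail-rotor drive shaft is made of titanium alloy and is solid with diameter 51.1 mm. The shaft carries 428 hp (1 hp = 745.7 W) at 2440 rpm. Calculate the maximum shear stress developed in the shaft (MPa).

ω = 2π·2440/60 = 255.5 rad/s, so T = P/ω = 428×745.7 / 255.5 = 1249 N·m.
J = πd⁴/32 = π(0.0511)⁴/32 = 6.694×10^-7 m⁴.
τ_max = T·r/J = 1249 × 0.0255 / 6.694×10^-7 = 4.768×10^7 Pa.

47.7 MPa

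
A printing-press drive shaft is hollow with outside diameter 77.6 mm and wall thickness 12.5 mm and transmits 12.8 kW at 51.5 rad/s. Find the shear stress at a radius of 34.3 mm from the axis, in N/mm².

ω = 51.5 rad/s, so T = P/ω = 12.8×10³ / 51.50 = 248.5 N·m.
J = π(d_o⁴ − d_i⁴)/32 = π(0.0776⁴ − 0.0526⁴)/32 = 2.808×10^-6 m⁴.
Shear stress varies linearly with radius: τ = T·r/J = 248.5 × 0.0343 / 2.808×10^-6 = 3.035×10^6 Pa.

3.04 N/mm²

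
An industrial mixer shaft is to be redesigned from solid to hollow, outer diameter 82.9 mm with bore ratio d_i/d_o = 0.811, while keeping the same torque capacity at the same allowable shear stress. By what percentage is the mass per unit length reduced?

50.1 %

Equal τ_max and T ⇒ the solid shaft needs d_s³ = d_o³(1−k⁴), so d_s = 82.9·(1−0.811⁴)^(1/3) = 68.63 mm.
Area ratio A_h/A_s = d_o²(1−k²)/d_s² = (1−k²)/(1−k⁴)^(2/3) = 0.4994.
Mass saving = 1 − 0.4994 = 50.1 %.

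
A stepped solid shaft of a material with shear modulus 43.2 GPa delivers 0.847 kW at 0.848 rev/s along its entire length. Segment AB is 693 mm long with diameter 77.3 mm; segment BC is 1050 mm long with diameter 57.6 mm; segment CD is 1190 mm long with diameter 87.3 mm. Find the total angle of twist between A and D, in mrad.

ω = 2π·0.848 = 5.328 rad/s, so T = P/ω = 0.847×10³ / 5.328 = 159.0 N·m.
J_AB = π(0.0773)⁴/32 = 3.51×10^-6 m⁴; J_BC = π(0.0576)⁴/32 = 1.08×10^-6 m⁴; J_CD = π(0.0873)⁴/32 = 5.70×10^-6 m⁴.
θ = (T/G)·Σ L_i/J_i = (159.0/43.2×10⁹)·(0.693/3.51×10^-6 + 1.05/1.08×10^-6 + 1.19/5.70×10^-6) = 5.071×10^-3 rad.

5.07 mrad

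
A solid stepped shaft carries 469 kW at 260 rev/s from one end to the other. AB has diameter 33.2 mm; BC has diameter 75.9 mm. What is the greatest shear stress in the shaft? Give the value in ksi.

ω = 2π·260 = 1634 rad/s, so T = P/ω = 469×10³ / 1634 = 287.1 N·m.
Under the same torque, τ_max = 16T/(πd³) is largest where d is smallest — segment AB (d = 33.2 mm).
τ_max = 16·287.1/(π·(0.0332)³) = 3.996×10^7 Pa.

5.80 ksi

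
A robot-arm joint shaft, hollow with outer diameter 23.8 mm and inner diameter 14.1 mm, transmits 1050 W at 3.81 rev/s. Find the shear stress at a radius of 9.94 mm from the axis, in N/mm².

ω = 2π·3.81 = 23.94 rad/s, so T = P/ω = 1050 / 23.94 = 43.86 N·m.
J = π(d_o⁴ − d_i⁴)/32 = π(0.0238⁴ − 0.0141⁴)/32 = 2.762×10^-8 m⁴.
Shear stress varies linearly with radius: τ = T·r/J = 43.86 × 0.00994 / 2.762×10^-8 = 1.579×10^7 Pa.

15.8 N/mm²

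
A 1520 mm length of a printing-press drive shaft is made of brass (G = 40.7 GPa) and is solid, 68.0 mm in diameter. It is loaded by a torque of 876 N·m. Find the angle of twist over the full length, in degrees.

J = πd⁴/32 = π(0.0680)⁴/32 = 2.099×10^-6 m⁴.
θ = T·L/(G·J) = 876.0 × 1.52 / (40.7×10⁹ × 2.099×10^-6) = 0.01559 rad.

0.893°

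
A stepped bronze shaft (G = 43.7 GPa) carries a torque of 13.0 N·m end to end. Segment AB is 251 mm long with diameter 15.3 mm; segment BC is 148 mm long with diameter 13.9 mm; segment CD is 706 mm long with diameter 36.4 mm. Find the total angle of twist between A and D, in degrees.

1.55°

J_AB = π(0.0153)⁴/32 = 5.38×10^-9 m⁴; J_BC = π(0.0139)⁴/32 = 3.66×10^-9 m⁴; J_CD = π(0.0364)⁴/32 = 1.72×10^-7 m⁴.
θ = (T/G)·Σ L_i/J_i = (13.00/43.7×10⁹)·(0.251/5.38×10^-9 + 0.148/3.66×10^-9 + 0.706/1.72×10^-7) = 0.02711 rad.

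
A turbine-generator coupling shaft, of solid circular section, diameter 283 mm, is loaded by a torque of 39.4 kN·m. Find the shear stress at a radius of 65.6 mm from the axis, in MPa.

4.10 MPa

J = πd⁴/32 = π(0.283)⁴/32 = 6.297×10^-4 m⁴.
Shear stress varies linearly with radius: τ = T·r/J = 39400 × 0.0656 / 6.297×10^-4 = 4.104×10^6 Pa.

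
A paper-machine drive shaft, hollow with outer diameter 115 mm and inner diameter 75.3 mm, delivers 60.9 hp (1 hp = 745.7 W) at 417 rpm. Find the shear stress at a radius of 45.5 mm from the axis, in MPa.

3.38 MPa

ω = 2π·417/60 = 43.67 rad/s, so T = P/ω = 60.9×745.7 / 43.67 = 1040 N·m.
J = π(d_o⁴ − d_i⁴)/32 = π(0.115⁴ − 0.0753⁴)/32 = 1.401×10^-5 m⁴.
Shear stress varies linearly with radius: τ = T·r/J = 1040 × 0.0455 / 1.401×10^-5 = 3.376×10^6 Pa.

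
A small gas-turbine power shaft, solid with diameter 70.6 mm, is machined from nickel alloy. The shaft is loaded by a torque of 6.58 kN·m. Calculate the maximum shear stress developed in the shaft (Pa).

J = πd⁴/32 = π(0.0706)⁴/32 = 2.439×10^-6 m⁴.
τ_max = T·r/J = 6580 × 0.0353 / 2.439×10^-6 = 9.523×10^7 Pa.

9.52e7 Pa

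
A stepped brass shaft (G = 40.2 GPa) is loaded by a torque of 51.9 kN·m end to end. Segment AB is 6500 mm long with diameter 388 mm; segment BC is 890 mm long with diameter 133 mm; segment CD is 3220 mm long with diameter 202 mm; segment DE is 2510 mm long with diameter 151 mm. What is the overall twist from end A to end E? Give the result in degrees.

J_AB = π(0.388)⁴/32 = 2.22×10^-3 m⁴; J_BC = π(0.133)⁴/32 = 3.07×10^-5 m⁴; J_CD = π(0.202)⁴/32 = 1.63×10^-4 m⁴; J_DE = π(0.151)⁴/32 = 5.10×10^-5 m⁴.
θ = (T/G)·Σ L_i/J_i = (51900/40.2×10⁹)·(6.50/2.22×10^-3 + 0.890/3.07×10^-5 + 3.22/1.63×10^-4 + 2.51/5.10×10^-5) = 0.1301 rad.

7.45°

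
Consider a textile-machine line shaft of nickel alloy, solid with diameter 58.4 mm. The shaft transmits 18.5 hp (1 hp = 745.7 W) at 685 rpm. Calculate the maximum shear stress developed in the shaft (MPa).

4.92 MPa

ω = 2π·685/60 = 71.73 rad/s, so T = P/ω = 18.5×745.7 / 71.73 = 192.3 N·m.
J = πd⁴/32 = π(0.0584)⁴/32 = 1.142×10^-6 m⁴.
τ_max = T·r/J = 192.3 × 0.0292 / 1.142×10^-6 = 4.918×10^6 Pa.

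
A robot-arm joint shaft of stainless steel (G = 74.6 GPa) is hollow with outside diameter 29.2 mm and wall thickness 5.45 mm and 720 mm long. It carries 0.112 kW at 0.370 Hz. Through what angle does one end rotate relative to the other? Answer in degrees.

ω = 2π·0.370 = 2.325 rad/s, so T = P/ω = 0.112×10³ / 2.325 = 48.18 N·m.
J = π(d_o⁴ − d_i⁴)/32 = π(0.0292⁴ − 0.0183⁴)/32 = 6.036×10^-8 m⁴.
θ = T·L/(G·J) = 48.18 × 0.720 / (74.6×10⁹ × 6.036×10^-8) = 7.703×10^-3 rad.

0.441°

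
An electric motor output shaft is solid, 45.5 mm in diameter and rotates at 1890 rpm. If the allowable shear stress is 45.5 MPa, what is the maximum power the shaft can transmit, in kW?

J = πd⁴/32 = π(0.0455)⁴/32 = 4.208×10^-7 m⁴.
T_max = τ_allow·J/r = 4.55×10^7 × 4.208×10^-7 / 0.0227 = 841.5 N·m.
ω = 2π·1890/60 = 197.9 rad/s, so P_max = T_max·ω = 1.666×10^5 W.

167 kW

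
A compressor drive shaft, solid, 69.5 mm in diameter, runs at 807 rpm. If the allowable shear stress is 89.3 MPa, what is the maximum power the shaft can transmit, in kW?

497 kW

J = πd⁴/32 = π(0.0695)⁴/32 = 2.291×10^-6 m⁴.
T_max = τ_allow·J/r = 8.93×10^7 × 2.291×10^-6 / 0.0348 = 5886 N·m.
ω = 2π·807/60 = 84.51 rad/s, so P_max = T_max·ω = 4.974×10^5 W.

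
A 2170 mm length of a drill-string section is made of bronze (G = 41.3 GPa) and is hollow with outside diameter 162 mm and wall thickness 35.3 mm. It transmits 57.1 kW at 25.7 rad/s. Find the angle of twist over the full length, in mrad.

1.92 mrad

ω = 25.7 rad/s, so T = P/ω = 57.1×10³ / 25.70 = 2222 N·m.
J = π(d_o⁴ − d_i⁴)/32 = π(0.162⁴ − 0.0914⁴)/32 = 6.077×10^-5 m⁴.
θ = T·L/(G·J) = 2222 × 2.17 / (41.3×10⁹ × 6.077×10^-5) = 1.921×10^-3 rad.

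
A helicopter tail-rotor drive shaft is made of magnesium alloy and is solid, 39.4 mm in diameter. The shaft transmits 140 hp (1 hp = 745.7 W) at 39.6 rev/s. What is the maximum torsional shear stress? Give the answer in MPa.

ω = 2π·39.6 = 248.8 rad/s, so T = P/ω = 140×745.7 / 248.8 = 419.6 N·m.
J = πd⁴/32 = π(0.0394)⁴/32 = 2.366×10^-7 m⁴.
τ_max = T·r/J = 419.6 × 0.0197 / 2.366×10^-7 = 3.494×10^7 Pa.

34.9 MPa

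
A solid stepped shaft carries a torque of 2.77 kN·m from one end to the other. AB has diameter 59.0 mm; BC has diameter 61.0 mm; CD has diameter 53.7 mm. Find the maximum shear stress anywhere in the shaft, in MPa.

91.1 MPa

Under the same torque, τ_max = 16T/(πd³) is largest where d is smallest — segment CD (d = 53.7 mm).
τ_max = 16·2770/(π·(0.0537)³) = 9.110×10^7 Pa.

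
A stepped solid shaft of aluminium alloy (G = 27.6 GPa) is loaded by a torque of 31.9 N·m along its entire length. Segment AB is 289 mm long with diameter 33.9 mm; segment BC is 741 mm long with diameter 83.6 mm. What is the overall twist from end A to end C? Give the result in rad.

J_AB = π(0.0339)⁴/32 = 1.30×10^-7 m⁴; J_BC = π(0.0836)⁴/32 = 4.80×10^-6 m⁴.
θ = (T/G)·Σ L_i/J_i = (31.90/27.6×10⁹)·(0.289/1.30×10^-7 + 0.741/4.80×10^-6) = 2.755×10^-3 rad.

0.00275 rad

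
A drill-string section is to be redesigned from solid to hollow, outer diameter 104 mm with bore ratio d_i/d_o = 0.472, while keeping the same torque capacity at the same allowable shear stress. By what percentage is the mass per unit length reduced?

19.6 %

Equal τ_max and T ⇒ the solid shaft needs d_s³ = d_o³(1−k⁴), so d_s = 104·(1−0.472⁴)^(1/3) = 102.3 mm.
Area ratio A_h/A_s = d_o²(1−k²)/d_s² = (1−k²)/(1−k⁴)^(2/3) = 0.8040.
Mass saving = 1 − 0.8040 = 19.6 %.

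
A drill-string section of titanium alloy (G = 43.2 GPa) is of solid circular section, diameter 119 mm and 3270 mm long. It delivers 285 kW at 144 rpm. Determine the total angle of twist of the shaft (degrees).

4.16°

ω = 2π·144/60 = 15.08 rad/s, so T = P/ω = 285×10³ / 15.08 = 18900 N·m.
J = πd⁴/32 = π(0.119)⁴/32 = 1.969×10^-5 m⁴.
θ = T·L/(G·J) = 18900 × 3.27 / (43.2×10⁹ × 1.969×10^-5) = 0.07267 rad.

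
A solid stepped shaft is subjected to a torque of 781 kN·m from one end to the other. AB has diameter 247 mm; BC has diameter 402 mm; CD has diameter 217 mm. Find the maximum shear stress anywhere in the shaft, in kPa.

Under the same torque, τ_max = 16T/(πd³) is largest where d is smallest — segment CD (d = 217 mm).
τ_max = 16·781000/(π·(0.217)³) = 3.893×10^8 Pa.

389000 kPa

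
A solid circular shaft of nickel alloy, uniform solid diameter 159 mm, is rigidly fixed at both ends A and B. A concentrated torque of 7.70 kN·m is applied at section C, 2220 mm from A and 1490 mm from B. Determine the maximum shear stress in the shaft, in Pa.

With uniform GJ and both ends fixed, compatibility θ_AC = θ_CB gives T_A·a = T_B·b, together with T_A + T_B = T₀.
T_A = T₀·b/(a+b) = 7700·1490/3710 = 3092 N·m; T_B = 4608 N·m.
τ in each portion: τ_AC = 3.92×10^6 Pa, τ_CB = 5.84×10^6 Pa; maximum is in CB.
τ_max = T_CB·r/J = 4608·0.0795/6.27×10^-5 = 5.838×10^6 Pa.

5.84e6 Pa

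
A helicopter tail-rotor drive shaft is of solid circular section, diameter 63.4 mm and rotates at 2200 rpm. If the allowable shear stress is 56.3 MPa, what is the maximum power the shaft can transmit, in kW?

649 kW

J = πd⁴/32 = π(0.0634)⁴/32 = 1.586×10^-6 m⁴.
T_max = τ_allow·J/r = 5.63×10^7 × 1.586×10^-6 / 0.0317 = 2817 N·m.
ω = 2π·2200/60 = 230.4 rad/s, so P_max = T_max·ω = 6.490×10^5 W.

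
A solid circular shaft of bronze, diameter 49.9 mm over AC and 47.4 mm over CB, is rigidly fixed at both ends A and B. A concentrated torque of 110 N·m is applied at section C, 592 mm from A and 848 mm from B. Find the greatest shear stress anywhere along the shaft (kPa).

Compatibility: T_A·a/J_AC = T_B·b/J_CB with T_A + T_B = T₀.
J_AC = 6.09×10^-7 m⁴, J_CB = 4.96×10^-7 m⁴, so T_A = T₀·(J_AC/a)/((J_AC/a)+(J_CB/b)) = 70.14 N·m, T_B = 39.86 N·m.
τ in each portion: τ_AC = 2.87×10^6 Pa, τ_CB = 1.91×10^6 Pa; maximum is in AC.
τ_max = T_AC·r/J = 70.14·0.0249/6.09×10^-7 = 2.875×10^6 Pa.

2870 kPa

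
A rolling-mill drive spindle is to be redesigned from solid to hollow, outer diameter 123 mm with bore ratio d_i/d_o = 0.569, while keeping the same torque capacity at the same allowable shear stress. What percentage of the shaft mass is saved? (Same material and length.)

Equal τ_max and T ⇒ the solid shaft needs d_s³ = d_o³(1−k⁴), so d_s = 123·(1−0.569⁴)^(1/3) = 118.5 mm.
Area ratio A_h/A_s = d_o²(1−k²)/d_s² = (1−k²)/(1−k⁴)^(2/3) = 0.7280.
Mass saving = 1 − 0.7280 = 27.2 %.

27.2 %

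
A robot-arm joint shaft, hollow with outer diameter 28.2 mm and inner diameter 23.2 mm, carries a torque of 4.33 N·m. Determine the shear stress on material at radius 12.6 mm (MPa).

J = π(d_o⁴ − d_i⁴)/32 = π(0.0282⁴ − 0.0232⁴)/32 = 3.364×10^-8 m⁴.
Shear stress varies linearly with radius: τ = T·r/J = 4.330 × 0.0126 / 3.364×10^-8 = 1.622×10^6 Pa.

1.62 MPa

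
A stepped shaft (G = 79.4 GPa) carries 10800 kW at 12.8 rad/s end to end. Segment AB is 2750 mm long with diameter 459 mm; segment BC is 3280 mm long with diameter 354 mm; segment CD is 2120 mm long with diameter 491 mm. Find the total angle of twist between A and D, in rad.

0.0333 rad

ω = 12.8 rad/s, so T = P/ω = 10800×10³ / 12.80 = 843800 N·m.
J_AB = π(0.459)⁴/32 = 4.36×10^-3 m⁴; J_BC = π(0.354)⁴/32 = 1.54×10^-3 m⁴; J_CD = π(0.491)⁴/32 = 5.71×10^-3 m⁴.
θ = (T/G)·Σ L_i/J_i = (843800/79.4×10⁹)·(2.75/4.36×10^-3 + 3.28/1.54×10^-3 + 2.12/5.71×10^-3) = 0.03326 rad.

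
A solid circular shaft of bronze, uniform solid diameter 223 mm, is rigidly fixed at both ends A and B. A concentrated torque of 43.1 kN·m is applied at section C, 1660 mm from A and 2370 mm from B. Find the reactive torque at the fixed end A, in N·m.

With uniform GJ and both ends fixed, compatibility θ_AC = θ_CB gives T_A·a = T_B·b, together with T_A + T_B = T₀.
T_A = T₀·b/(a+b) = 43100·2370/4030 = 25350 N·m; T_B = 17750 N·m.

25300 N·m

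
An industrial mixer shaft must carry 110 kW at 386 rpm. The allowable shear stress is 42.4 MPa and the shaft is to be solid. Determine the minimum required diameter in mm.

ω = 2π·386/60 = 40.42 rad/s, so T = P/ω = 110×10³ / 40.42 = 2721 N·m.
For a solid shaft τ_max = 16T/(πd³), so d = (16T/(π τ_allow))^(1/3) = (16·2721/(π·4.24×10^7))^(1/3) = 0.06889 m.

68.9 mm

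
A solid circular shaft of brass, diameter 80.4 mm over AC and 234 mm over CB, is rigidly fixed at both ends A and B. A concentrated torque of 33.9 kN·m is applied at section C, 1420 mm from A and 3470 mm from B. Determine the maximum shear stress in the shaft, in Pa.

Compatibility: T_A·a/J_AC = T_B·b/J_CB with T_A + T_B = T₀.
J_AC = 4.10×10^-6 m⁴, J_CB = 2.94×10^-4 m⁴, so T_A = T₀·(J_AC/a)/((J_AC/a)+(J_CB/b)) = 1116 N·m, T_B = 32780 N·m.
τ in each portion: τ_AC = 1.09×10^7 Pa, τ_CB = 1.30×10^7 Pa; maximum is in CB.
τ_max = T_CB·r/J = 32780·0.117/2.94×10^-4 = 1.303×10^7 Pa.

1.30e7 Pa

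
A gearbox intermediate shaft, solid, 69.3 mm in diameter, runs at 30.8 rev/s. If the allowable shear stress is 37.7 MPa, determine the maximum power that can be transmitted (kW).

J = πd⁴/32 = π(0.0693)⁴/32 = 2.264×10^-6 m⁴.
T_max = τ_allow·J/r = 3.77×10^7 × 2.264×10^-6 / 0.0347 = 2464 N·m.
ω = 2π·30.8 = 193.5 rad/s, so P_max = T_max·ω = 4.768×10^5 W.

477 kW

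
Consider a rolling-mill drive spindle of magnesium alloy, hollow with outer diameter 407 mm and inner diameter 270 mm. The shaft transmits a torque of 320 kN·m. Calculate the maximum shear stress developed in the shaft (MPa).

30.0 MPa

J = π(d_o⁴ − d_i⁴)/32 = π(0.407⁴ − 0.270⁴)/32 = 2.172×10^-3 m⁴.
τ_max = T·r/J = 320000 × 0.203 / 2.172×10^-3 = 2.998×10^7 Pa.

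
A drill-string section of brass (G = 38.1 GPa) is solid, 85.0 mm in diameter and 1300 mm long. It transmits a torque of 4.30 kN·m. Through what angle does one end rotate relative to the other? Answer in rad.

0.0286 rad

J = πd⁴/32 = π(0.0850)⁴/32 = 5.125×10^-6 m⁴.
θ = T·L/(G·J) = 4300 × 1.30 / (38.1×10⁹ × 5.125×10^-6) = 0.02863 rad.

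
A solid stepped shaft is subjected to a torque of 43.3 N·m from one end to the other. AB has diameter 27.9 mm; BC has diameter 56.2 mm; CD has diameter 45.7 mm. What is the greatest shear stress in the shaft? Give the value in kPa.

Under the same torque, τ_max = 16T/(πd³) is largest where d is smallest — segment AB (d = 27.9 mm).
τ_max = 16·43.30/(π·(0.0279)³) = 1.015×10^7 Pa.

10200 kPa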